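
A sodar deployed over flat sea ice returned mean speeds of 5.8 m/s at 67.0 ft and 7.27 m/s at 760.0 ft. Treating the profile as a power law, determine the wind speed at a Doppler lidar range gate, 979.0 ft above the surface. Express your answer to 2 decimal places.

7.44 m/s

First find α: α = ln(V₂/V₁)/ln(z₂/z₁) = ln(7.27/5.8)/ln(760.0/67.0) = 0.22590/2.42863 = 0.0930
Extrapolate from 760.0 ft to 979.0 ft: V₃ = 7.27 × (979.0/760.0)^0.0930 = 7.27 × 1.0238 = 7.4433 m/s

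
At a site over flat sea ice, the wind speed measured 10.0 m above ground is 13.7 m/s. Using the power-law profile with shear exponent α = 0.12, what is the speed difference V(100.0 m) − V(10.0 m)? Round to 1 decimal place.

Power law: V₂ = V₁ · (z₂/z₁)^α = 13.7 × (10.0000)^0.12 = 18.0601 m/s
ΔV = 18.0601 − 13.7 = 4.3601 m/s

4.4 m/s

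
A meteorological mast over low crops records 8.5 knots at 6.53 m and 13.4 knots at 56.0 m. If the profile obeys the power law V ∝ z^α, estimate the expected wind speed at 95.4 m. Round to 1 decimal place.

First find α: α = ln(V₂/V₁)/ln(z₂/z₁) = ln(13.4/8.5)/ln(56.0/6.53) = 0.45519/2.14894 = 0.2118
Extrapolate from 56.0 m to 95.4 m: V₃ = 13.4 × (95.4/56.0)^0.2118 = 13.4 × 1.1195 = 15.0007 knots

15.0 knots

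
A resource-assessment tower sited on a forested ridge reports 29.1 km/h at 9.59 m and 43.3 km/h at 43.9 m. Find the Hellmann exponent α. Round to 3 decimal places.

α ≈ 0.261

Power law: V₂/V₁ = (z₂/z₁)^α ⇒ α = ln(V₂/V₁) / ln(z₂/z₁)
α = ln(43.3/29.1) / ln(43.9/9.59) = ln(1.4880) / ln(4.5777)
  = 0.39741 / 1.52119 = 0.26125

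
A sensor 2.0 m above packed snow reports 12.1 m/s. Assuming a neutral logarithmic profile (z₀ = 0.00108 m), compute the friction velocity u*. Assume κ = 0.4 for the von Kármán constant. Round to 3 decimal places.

Log law: V(z) = (u*/κ) · ln(z/z₀) ⇒ u* = κ · V / ln(z/z₀)
u* = 0.4 × 12.1 / ln(2.0/0.00108) = 0.4 × 12.1 / 7.5239
   = 4.8400 / 7.5239 = 0.6433 m/s

u* ≈ 0.643 m/s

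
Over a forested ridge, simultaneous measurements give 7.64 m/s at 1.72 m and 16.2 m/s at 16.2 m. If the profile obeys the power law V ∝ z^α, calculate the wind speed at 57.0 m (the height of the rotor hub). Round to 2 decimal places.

24.70 m/s

First find α: α = ln(V₂/V₁)/ln(z₂/z₁) = ln(16.2/7.64)/ln(16.2/1.72) = 0.75161/2.24269 = 0.3351
Extrapolate from 16.2 m to 57.0 m: V₃ = 16.2 × (57.0/16.2)^0.3351 = 16.2 × 1.5244 = 24.6957 m/s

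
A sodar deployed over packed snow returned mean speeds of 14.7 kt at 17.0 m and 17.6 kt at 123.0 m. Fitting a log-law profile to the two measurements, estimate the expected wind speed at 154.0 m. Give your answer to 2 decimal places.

Log law: V ∝ ln(z/z₀). From the pair, with r = V₁/V₂ = 0.83523,
ln z₀ = (ln z₁ − r·ln z₂)/(1 − r) = (2.8332 − 0.83523×4.8122)/0.16477 = -7.1981 → z₀ = 0.0007480 m
V₃ = V₁ · ln(z₃/z₀)/ln(z₁/z₀) = 14.7 × 12.2351/10.0313 = 17.9294 kt

17.93 kt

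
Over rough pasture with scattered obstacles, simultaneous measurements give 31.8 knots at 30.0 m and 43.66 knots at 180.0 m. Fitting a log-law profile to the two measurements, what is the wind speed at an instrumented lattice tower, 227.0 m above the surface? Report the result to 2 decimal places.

45.20 knots

Log law: V ∝ ln(z/z₀). From the pair, with r = V₁/V₂ = 0.72836,
ln z₀ = (ln z₁ − r·ln z₂)/(1 − r) = (3.4012 − 0.72836×5.1930)/0.27164 = -1.4030 → z₀ = 0.2459 m
V₃ = V₁ · ln(z₃/z₀)/ln(z₁/z₀) = 31.8 × 6.8280/4.8042 = 45.1956 knots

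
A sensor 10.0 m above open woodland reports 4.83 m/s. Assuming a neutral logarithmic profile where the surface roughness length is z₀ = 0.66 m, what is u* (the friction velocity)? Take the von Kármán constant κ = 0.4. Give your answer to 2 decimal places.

Log law: V(z) = (u*/κ) · ln(z/z₀) ⇒ u* = κ · V / ln(z/z₀)
u* = 0.4 × 4.83 / ln(10.0/0.66) = 0.4 × 4.83 / 2.7181
   = 1.9320 / 2.7181 = 0.7108 m/s

u* ≈ 0.71 m/s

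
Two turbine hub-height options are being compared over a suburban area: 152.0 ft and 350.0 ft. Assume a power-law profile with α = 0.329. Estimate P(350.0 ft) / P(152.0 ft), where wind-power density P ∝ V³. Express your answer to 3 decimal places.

2.278

Speed ratio: V_B/V_A = (z_B/z_A)^α = (350.0/152.0)^0.329 = (2.3026)^0.329 = 1.31575
Power-density ratio: P_B/P_A = (V_B/V_A)³ = (1.31575)³ = 2.27780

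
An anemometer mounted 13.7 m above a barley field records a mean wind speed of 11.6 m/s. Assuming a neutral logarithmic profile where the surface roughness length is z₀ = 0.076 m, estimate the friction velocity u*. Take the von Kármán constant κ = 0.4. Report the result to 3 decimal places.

Log law: V(z) = (u*/κ) · ln(z/z₀) ⇒ u* = κ · V / ln(z/z₀)
u* = 0.4 × 11.6 / ln(13.7/0.076) = 0.4 × 11.6 / 5.1944
   = 4.6400 / 5.1944 = 0.8933 m/s

u* ≈ 0.893 m/s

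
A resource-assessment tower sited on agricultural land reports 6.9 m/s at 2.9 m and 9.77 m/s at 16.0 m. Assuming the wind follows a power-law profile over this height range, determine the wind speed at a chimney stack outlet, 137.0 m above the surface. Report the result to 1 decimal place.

15.1 m/s

First find α: α = ln(V₂/V₁)/ln(z₂/z₁) = ln(9.77/6.9)/ln(16.0/2.9) = 0.34780/1.70788 = 0.2036
Extrapolate from 16.0 m to 137.0 m: V₃ = 9.77 × (137.0/16.0)^0.2036 = 9.77 × 1.5485 = 15.1290 m/s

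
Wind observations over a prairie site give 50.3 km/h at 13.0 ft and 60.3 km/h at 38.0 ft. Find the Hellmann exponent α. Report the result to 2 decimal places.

Power law: V₂/V₁ = (z₂/z₁)^α ⇒ α = ln(V₂/V₁) / ln(z₂/z₁)
α = ln(60.3/50.3) / ln(38.0/13.0) = ln(1.1988) / ln(2.9231)
  = 0.18133 / 1.07264 = 0.16905

α ≈ 0.17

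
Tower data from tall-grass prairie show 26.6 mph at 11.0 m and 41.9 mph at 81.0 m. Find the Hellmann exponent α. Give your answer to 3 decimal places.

Power law: V₂/V₁ = (z₂/z₁)^α ⇒ α = ln(V₂/V₁) / ln(z₂/z₁)
α = ln(41.9/26.6) / ln(81.0/11.0) = ln(1.5752) / ln(7.3636)
  = 0.45437 / 1.99655 = 0.22758

α ≈ 0.228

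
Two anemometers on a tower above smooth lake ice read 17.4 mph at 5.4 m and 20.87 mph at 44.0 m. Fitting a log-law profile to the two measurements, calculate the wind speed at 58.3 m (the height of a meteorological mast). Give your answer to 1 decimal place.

21.3 mph

Log law: V ∝ ln(z/z₀). From the pair, with r = V₁/V₂ = 0.83373,
ln z₀ = (ln z₁ − r·ln z₂)/(1 − r) = (1.6864 − 0.83373×3.7842)/0.16627 = -8.8328 → z₀ = 0.0001459 m
V₃ = V₁ · ln(z₃/z₀)/ln(z₁/z₀) = 17.4 × 12.8984/10.5192 = 21.3355 mph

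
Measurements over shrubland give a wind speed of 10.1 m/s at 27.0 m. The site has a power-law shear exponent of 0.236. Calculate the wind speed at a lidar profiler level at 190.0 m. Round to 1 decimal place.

16.0 m/s

Power-law profile: V₂ = V₁ · (z₂/z₁)^α
V₂ = 10.1 × (190.0/27.0)^0.236 = 10.1 × (7.0370)^0.236
    = 10.1 × 1.5848 = 16.0068 m/s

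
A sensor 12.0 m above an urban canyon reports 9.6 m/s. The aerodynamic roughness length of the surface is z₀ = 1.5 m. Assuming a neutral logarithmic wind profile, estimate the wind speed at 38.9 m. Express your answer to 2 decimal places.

Log law: V(z) ∝ ln(z/z₀), so V₂/V₁ = ln(z₂/z₀) / ln(z₁/z₀).
ln(38.9/1.5) = 3.2555, ln(12.0/1.5) = 2.0794
V₂ = 9.6 × 3.2555/2.0794 = 9.6 × 1.5656 = 15.0296 m/s

15.03 m/s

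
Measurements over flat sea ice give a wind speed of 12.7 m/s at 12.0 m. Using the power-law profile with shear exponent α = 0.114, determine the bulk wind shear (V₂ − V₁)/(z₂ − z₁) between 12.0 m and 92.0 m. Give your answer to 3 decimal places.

Power law: V₂ = V₁ · (z₂/z₁)^α = 12.7 × (7.6667)^0.114 = 16.0195 m/s
ΔV/Δz = (16.0195 − 12.7)/(92.0 − 12.0) = 3.3195/80.0000 = 0.04149 m/s/m

0.041 m/s/m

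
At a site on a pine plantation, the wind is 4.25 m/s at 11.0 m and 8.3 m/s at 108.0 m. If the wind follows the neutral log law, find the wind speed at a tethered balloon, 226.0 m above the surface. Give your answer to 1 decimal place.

Log law: V ∝ ln(z/z₀). From the pair, with r = V₁/V₂ = 0.51205,
ln z₀ = (ln z₁ − r·ln z₂)/(1 − r) = (2.3979 − 0.51205×4.6821)/0.48795 = 0.0009 → z₀ = 1.001 m
V₃ = V₁ · ln(z₃/z₀)/ln(z₁/z₀) = 4.25 × 5.4197/2.3970 = 9.6092 m/s

9.6 m/s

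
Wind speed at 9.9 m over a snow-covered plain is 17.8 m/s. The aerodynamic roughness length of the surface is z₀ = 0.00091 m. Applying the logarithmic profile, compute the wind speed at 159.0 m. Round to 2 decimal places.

Log law: V(z) ∝ ln(z/z₀), so V₂/V₁ = ln(z₂/z₀) / ln(z₁/z₀).
ln(159.0/0.00091) = 12.0710, ln(9.9/0.00091) = 9.2946
V₂ = 17.8 × 12.0710/9.2946 = 17.8 × 1.2987 = 23.1170 m/s

23.12 m/s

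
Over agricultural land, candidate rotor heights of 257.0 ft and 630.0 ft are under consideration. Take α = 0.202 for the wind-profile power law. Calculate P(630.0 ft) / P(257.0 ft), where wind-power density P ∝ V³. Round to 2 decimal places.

1.72

Speed ratio: V_B/V_A = (z_B/z_A)^α = (630.0/257.0)^0.202 = (2.4514)^0.202 = 1.19856
Power-density ratio: P_B/P_A = (V_B/V_A)³ = (1.19856)³ = 1.72179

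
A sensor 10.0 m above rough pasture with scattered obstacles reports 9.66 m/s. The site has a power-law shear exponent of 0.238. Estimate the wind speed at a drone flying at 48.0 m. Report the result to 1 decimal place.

14.0 m/s

Power-law profile: V₂ = V₁ · (z₂/z₁)^α
V₂ = 9.66 × (48.0/10.0)^0.238 = 9.66 × (4.8000)^0.238
    = 9.66 × 1.4526 = 14.0318 m/s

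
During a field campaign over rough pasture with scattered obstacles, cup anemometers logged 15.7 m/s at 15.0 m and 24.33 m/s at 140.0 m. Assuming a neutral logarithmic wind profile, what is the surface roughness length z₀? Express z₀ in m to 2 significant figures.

Log law: V(z) ∝ ln(z/z₀). With r = V₁/V₂ = 15.7/24.33 = 0.64529,
r · ln(z₂/z₀) = ln(z₁/z₀) ⇒ ln z₀ = (ln z₁ − r·ln z₂)/(1 − r)
ln z₀ = (2.70805 − 0.64529×4.94164) / 0.35471 = -1.3554
z₀ = exp(-1.3554) = 0.2578 m

z₀ ≈ 0.26 m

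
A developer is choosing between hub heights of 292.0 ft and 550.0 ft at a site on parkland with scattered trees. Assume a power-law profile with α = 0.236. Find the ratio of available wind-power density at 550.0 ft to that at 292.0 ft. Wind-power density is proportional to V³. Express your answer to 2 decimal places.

1.57

Speed ratio: V_B/V_A = (z_B/z_A)^α = (550.0/292.0)^0.236 = (1.8836)^0.236 = 1.16117
Power-density ratio: P_B/P_A = (V_B/V_A)³ = (1.16117)³ = 1.56562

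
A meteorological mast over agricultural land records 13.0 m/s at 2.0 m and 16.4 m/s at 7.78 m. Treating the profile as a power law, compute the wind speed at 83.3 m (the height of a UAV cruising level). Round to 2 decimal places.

24.60 m/s

First find α: α = ln(V₂/V₁)/ln(z₂/z₁) = ln(16.4/13.0)/ln(7.78/2.0) = 0.23233/1.35841 = 0.1710
Extrapolate from 7.78 m to 83.3 m: V₃ = 16.4 × (83.3/7.78)^0.1710 = 16.4 × 1.5001 = 24.6008 m/s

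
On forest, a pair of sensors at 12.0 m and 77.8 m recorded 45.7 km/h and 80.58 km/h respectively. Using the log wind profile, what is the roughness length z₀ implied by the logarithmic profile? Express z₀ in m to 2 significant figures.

Log law: V(z) ∝ ln(z/z₀). With r = V₁/V₂ = 45.7/80.58 = 0.56714,
r · ln(z₂/z₀) = ln(z₁/z₀) ⇒ ln z₀ = (ln z₁ − r·ln z₂)/(1 − r)
ln z₀ = (2.48491 − 0.56714×4.35414) / 0.43286 = 0.0358
z₀ = exp(0.0358) = 1.036 m

z₀ ≈ 1.0 m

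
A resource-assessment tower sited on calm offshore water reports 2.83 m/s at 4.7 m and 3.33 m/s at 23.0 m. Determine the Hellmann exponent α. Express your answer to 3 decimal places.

Power law: V₂/V₁ = (z₂/z₁)^α ⇒ α = ln(V₂/V₁) / ln(z₂/z₁)
α = ln(3.33/2.83) / ln(23.0/4.7) = ln(1.1767) / ln(4.8936)
  = 0.16270 / 1.58793 = 0.10246

α ≈ 0.102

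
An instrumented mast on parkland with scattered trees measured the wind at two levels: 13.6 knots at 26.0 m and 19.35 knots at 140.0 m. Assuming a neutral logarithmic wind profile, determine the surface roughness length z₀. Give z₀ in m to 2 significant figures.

z₀ ≈ 0.48 m

Log law: V(z) ∝ ln(z/z₀). With r = V₁/V₂ = 13.6/19.35 = 0.70284,
r · ln(z₂/z₀) = ln(z₁/z₀) ⇒ ln z₀ = (ln z₁ − r·ln z₂)/(1 − r)
ln z₀ = (3.25810 − 0.70284×4.94164) / 0.29716 = -0.7239
z₀ = exp(-0.7239) = 0.4849 m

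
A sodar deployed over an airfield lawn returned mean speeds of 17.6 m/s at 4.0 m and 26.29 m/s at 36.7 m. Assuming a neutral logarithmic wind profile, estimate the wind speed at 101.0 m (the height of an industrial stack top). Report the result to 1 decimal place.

30.3 m/s

Log law: V ∝ ln(z/z₀). From the pair, with r = V₁/V₂ = 0.66946,
ln z₀ = (ln z₁ − r·ln z₂)/(1 − r) = (1.3863 − 0.66946×3.6028)/0.33054 = -3.1028 → z₀ = 0.04492 m
V₃ = V₁ · ln(z₃/z₀)/ln(z₁/z₀) = 17.6 × 7.7179/4.4891 = 30.2590 m/s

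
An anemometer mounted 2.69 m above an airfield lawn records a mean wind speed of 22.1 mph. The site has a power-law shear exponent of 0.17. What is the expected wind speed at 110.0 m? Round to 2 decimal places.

41.53 mph

Power-law profile: V₂ = V₁ · (z₂/z₁)^α
V₂ = 22.1 × (110.0/2.69)^0.17 = 22.1 × (40.8922)^0.17
    = 22.1 × 1.8792 = 41.5309 mph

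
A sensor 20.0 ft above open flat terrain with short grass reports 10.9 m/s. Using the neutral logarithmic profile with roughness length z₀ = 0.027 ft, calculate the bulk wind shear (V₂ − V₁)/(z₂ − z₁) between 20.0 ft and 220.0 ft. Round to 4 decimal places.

Log law: V₂ = V₁ · ln(z₂/z₀)/ln(z₁/z₀) = 10.9 × 9.0055/6.6077 = 14.8556 m/s
ΔV/Δz = (14.8556 − 10.9)/(220.0 − 20.0) = 3.9556/200.0000 = 0.01978 m/s/ft

0.0198 m/s/ft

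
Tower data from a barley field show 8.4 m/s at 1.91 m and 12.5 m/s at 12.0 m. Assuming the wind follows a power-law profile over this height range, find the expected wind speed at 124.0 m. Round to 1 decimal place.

20.7 m/s

First find α: α = ln(V₂/V₁)/ln(z₂/z₁) = ln(12.5/8.4)/ln(12.0/1.91) = 0.39750/1.83780 = 0.2163
Extrapolate from 12.0 m to 124.0 m: V₃ = 12.5 × (124.0/12.0)^0.2163 = 12.5 × 1.6572 = 20.7147 m/s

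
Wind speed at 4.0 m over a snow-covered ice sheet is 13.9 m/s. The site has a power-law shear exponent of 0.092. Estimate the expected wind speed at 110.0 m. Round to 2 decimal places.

Power-law profile: V₂ = V₁ · (z₂/z₁)^α
V₂ = 13.9 × (110.0/4.0)^0.092 = 13.9 × (27.5000)^0.092
    = 13.9 × 1.3565 = 18.8553 m/s

18.86 m/s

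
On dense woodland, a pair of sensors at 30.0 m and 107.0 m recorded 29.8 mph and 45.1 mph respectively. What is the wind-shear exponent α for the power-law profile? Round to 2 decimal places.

Power law: V₂/V₁ = (z₂/z₁)^α ⇒ α = ln(V₂/V₁) / ln(z₂/z₁)
α = ln(45.1/29.8) / ln(107.0/30.0) = ln(1.5134) / ln(3.5667)
  = 0.41437 / 1.27163 = 0.32586

α ≈ 0.33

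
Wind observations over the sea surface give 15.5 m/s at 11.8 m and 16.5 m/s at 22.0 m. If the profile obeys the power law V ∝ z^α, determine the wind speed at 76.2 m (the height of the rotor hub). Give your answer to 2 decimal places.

18.69 m/s

First find α: α = ln(V₂/V₁)/ln(z₂/z₁) = ln(16.5/15.5)/ln(22.0/11.8) = 0.06252/0.62294 = 0.1004
Extrapolate from 22.0 m to 76.2 m: V₃ = 16.5 × (76.2/22.0)^0.1004 = 16.5 × 1.1328 = 18.6910 m/s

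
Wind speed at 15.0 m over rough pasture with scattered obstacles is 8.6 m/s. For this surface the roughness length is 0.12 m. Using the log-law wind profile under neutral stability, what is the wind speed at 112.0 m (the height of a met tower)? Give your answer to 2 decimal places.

Log law: V(z) ∝ ln(z/z₀), so V₂/V₁ = ln(z₂/z₀) / ln(z₁/z₀).
ln(112.0/0.12) = 6.8388, ln(15.0/0.12) = 4.8283
V₂ = 8.6 × 6.8388/4.8283 = 8.6 × 1.4164 = 12.1809 m/s

12.18 m/s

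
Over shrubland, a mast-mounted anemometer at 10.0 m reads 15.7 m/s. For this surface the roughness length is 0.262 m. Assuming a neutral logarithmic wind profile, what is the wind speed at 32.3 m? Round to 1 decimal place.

Log law: V(z) ∝ ln(z/z₀), so V₂/V₁ = ln(z₂/z₀) / ln(z₁/z₀).
ln(32.3/0.262) = 4.8145, ln(10.0/0.262) = 3.6420
V₂ = 15.7 × 4.8145/3.6420 = 15.7 × 1.3219 = 20.7544 m/s

20.8 m/s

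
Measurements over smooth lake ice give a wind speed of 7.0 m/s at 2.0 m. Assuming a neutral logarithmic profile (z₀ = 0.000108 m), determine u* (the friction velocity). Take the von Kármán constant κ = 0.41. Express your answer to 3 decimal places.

u* ≈ 0.292 m/s

Log law: V(z) = (u*/κ) · ln(z/z₀) ⇒ u* = κ · V / ln(z/z₀)
u* = 0.41 × 7.0 / ln(2.0/0.000108) = 0.41 × 7.0 / 9.8265
   = 2.8700 / 9.8265 = 0.2921 m/s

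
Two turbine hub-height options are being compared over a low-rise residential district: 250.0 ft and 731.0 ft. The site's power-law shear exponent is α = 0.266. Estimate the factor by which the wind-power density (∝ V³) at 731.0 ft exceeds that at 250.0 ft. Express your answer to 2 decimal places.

2.35

Speed ratio: V_B/V_A = (z_B/z_A)^α = (731.0/250.0)^0.266 = (2.9240)^0.266 = 1.33030
Power-density ratio: P_B/P_A = (V_B/V_A)³ = (1.33030)³ = 2.35424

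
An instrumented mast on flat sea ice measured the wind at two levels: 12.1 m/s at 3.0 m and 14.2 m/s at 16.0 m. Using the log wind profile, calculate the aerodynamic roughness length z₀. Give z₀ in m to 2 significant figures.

z₀ ≈ 0.00019 m

Log law: V(z) ∝ ln(z/z₀). With r = V₁/V₂ = 12.1/14.2 = 0.85211,
r · ln(z₂/z₀) = ln(z₁/z₀) ⇒ ln z₀ = (ln z₁ − r·ln z₂)/(1 − r)
ln z₀ = (1.09861 − 0.85211×2.77259) / 0.14789 = -8.5467
z₀ = exp(-8.5467) = 0.0001942 m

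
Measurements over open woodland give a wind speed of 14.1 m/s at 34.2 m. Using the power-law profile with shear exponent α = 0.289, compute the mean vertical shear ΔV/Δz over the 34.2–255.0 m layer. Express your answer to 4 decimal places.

0.0503 m/s/m

Power law: V₂ = V₁ · (z₂/z₁)^α = 14.1 × (7.4561)^0.289 = 25.1986 m/s
ΔV/Δz = (25.1986 − 14.1)/(255.0 − 34.2) = 11.0986/220.8000 = 0.05027 m/s/m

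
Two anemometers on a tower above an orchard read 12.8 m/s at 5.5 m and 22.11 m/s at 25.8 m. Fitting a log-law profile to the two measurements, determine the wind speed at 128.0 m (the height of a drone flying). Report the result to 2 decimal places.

31.76 m/s

Log law: V ∝ ln(z/z₀). From the pair, with r = V₁/V₂ = 0.57892,
ln z₀ = (ln z₁ − r·ln z₂)/(1 − r) = (1.7047 − 0.57892×3.2504)/0.42108 = -0.4203 → z₀ = 0.6569 m
V₃ = V₁ · ln(z₃/z₀)/ln(z₁/z₀) = 12.8 × 5.2723/2.1250 = 31.7575 m/s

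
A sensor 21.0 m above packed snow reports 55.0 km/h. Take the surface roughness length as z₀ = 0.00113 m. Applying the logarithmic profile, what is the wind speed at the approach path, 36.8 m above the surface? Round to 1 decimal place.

58.1 km/h

Log law: V(z) ∝ ln(z/z₀), so V₂/V₁ = ln(z₂/z₀) / ln(z₁/z₀).
ln(36.8/0.00113) = 10.3910, ln(21.0/0.00113) = 9.8301
V₂ = 55.0 × 10.3910/9.8301 = 55.0 × 1.0571 = 58.1387 km/h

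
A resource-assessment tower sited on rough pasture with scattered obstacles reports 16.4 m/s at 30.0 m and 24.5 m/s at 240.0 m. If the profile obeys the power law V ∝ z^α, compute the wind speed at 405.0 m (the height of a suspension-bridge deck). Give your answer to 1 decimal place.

27.1 m/s

First find α: α = ln(V₂/V₁)/ln(z₂/z₁) = ln(24.5/16.4)/ln(240.0/30.0) = 0.40139/2.07944 = 0.1930
Extrapolate from 240.0 m to 405.0 m: V₃ = 24.5 × (405.0/240.0)^0.1930 = 24.5 × 1.1063 = 27.1038 m/s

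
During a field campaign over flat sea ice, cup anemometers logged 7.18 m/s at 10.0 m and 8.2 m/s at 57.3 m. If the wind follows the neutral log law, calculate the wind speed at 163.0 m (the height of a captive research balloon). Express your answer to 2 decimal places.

Log law: V ∝ ln(z/z₀). From the pair, with r = V₁/V₂ = 0.87561,
ln z₀ = (ln z₁ − r·ln z₂)/(1 − r) = (2.3026 − 0.87561×4.0483)/0.12439 = -9.9859 → z₀ = 0.00004605 m
V₃ = V₁ · ln(z₃/z₀)/ln(z₁/z₀) = 7.18 × 15.0796/12.2885 = 8.8108 m/s

8.81 m/s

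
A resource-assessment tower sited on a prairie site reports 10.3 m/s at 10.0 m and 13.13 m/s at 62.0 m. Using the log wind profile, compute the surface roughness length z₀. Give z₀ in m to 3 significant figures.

Log law: V(z) ∝ ln(z/z₀). With r = V₁/V₂ = 10.3/13.13 = 0.78446,
r · ln(z₂/z₀) = ln(z₁/z₀) ⇒ ln z₀ = (ln z₁ − r·ln z₂)/(1 − r)
ln z₀ = (2.30259 − 0.78446×4.12713) / 0.21554 = -4.3380
z₀ = exp(-4.3380) = 0.01306 m

z₀ ≈ 0.0131 m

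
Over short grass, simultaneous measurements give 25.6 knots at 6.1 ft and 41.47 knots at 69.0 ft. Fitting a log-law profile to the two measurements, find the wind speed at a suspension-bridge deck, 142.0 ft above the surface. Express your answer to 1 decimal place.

Log law: V ∝ ln(z/z₀). From the pair, with r = V₁/V₂ = 0.61731,
ln z₀ = (ln z₁ − r·ln z₂)/(1 − r) = (1.8083 − 0.61731×4.2341)/0.38269 = -2.1048 → z₀ = 0.1219 ft
V₃ = V₁ · ln(z₃/z₀)/ln(z₁/z₀) = 25.6 × 7.0606/3.9131 = 46.1916 knots

46.2 knots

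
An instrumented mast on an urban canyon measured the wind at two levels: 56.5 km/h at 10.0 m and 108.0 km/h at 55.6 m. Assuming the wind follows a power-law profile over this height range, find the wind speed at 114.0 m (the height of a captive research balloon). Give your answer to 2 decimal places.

First find α: α = ln(V₂/V₁)/ln(z₂/z₁) = ln(108.0/56.5)/ln(55.6/10.0) = 0.64789/1.71560 = 0.3776
Extrapolate from 55.6 m to 114.0 m: V₃ = 108.0 × (114.0/55.6)^0.3776 = 108.0 × 1.3115 = 141.6399 km/h

141.64 km/h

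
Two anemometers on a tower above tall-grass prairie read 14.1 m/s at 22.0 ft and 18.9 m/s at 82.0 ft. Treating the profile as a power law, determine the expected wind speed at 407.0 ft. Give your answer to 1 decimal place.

27.0 m/s

First find α: α = ln(V₂/V₁)/ln(z₂/z₁) = ln(18.9/14.1)/ln(82.0/22.0) = 0.29299/1.31568 = 0.2227
Extrapolate from 82.0 ft to 407.0 ft: V₃ = 18.9 × (407.0/82.0)^0.2227 = 18.9 × 1.4287 = 27.0025 m/s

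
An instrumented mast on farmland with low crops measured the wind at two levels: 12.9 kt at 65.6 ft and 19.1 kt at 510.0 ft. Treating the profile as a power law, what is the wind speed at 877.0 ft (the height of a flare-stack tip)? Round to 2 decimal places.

First find α: α = ln(V₂/V₁)/ln(z₂/z₁) = ln(19.1/12.9)/ln(510.0/65.6) = 0.39246/2.05084 = 0.1914
Extrapolate from 510.0 ft to 877.0 ft: V₃ = 19.1 × (877.0/510.0)^0.1914 = 19.1 × 1.1093 = 21.1878 kt

21.19 kt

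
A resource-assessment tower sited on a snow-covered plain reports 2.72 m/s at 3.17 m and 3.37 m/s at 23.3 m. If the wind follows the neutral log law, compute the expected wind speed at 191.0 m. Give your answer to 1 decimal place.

Log law: V ∝ ln(z/z₀). From the pair, with r = V₁/V₂ = 0.80712,
ln z₀ = (ln z₁ − r·ln z₂)/(1 − r) = (1.1537 − 0.80712×3.1485)/0.19288 = -7.1934 → z₀ = 0.0007515 m
V₃ = V₁ · ln(z₃/z₀)/ln(z₁/z₀) = 2.72 × 12.4457/8.3471 = 4.0556 m/s

4.1 m/s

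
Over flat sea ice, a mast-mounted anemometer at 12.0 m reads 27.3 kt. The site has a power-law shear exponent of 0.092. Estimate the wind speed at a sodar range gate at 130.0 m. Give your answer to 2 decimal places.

Power-law profile: V₂ = V₁ · (z₂/z₁)^α
V₂ = 27.3 × (130.0/12.0)^0.092 = 27.3 × (10.8333)^0.092
    = 27.3 × 1.2451 = 33.9908 kt

33.99 kt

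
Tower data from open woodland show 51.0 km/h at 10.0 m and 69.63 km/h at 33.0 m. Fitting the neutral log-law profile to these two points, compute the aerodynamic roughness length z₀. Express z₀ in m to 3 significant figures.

Log law: V(z) ∝ ln(z/z₀). With r = V₁/V₂ = 51.0/69.63 = 0.73244,
r · ln(z₂/z₀) = ln(z₁/z₀) ⇒ ln z₀ = (ln z₁ − r·ln z₂)/(1 − r)
ln z₀ = (2.30259 − 0.73244×3.49651) / 0.26756 = -0.9658
z₀ = exp(-0.9658) = 0.3807 m

z₀ ≈ 0.381 m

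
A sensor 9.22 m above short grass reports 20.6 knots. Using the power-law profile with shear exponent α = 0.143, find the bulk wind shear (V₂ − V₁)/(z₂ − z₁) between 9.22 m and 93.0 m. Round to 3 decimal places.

0.096 knots/m

Power law: V₂ = V₁ · (z₂/z₁)^α = 20.6 × (10.0868)^0.143 = 28.6684 knots
ΔV/Δz = (28.6684 − 20.6)/(93.0 − 9.22) = 8.0684/83.7800 = 0.09630 knots/m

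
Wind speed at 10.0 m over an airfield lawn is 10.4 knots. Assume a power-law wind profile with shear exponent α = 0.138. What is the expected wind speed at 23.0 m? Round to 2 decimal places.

Power-law profile: V₂ = V₁ · (z₂/z₁)^α
V₂ = 10.4 × (23.0/10.0)^0.138 = 10.4 × (2.3000)^0.138
    = 10.4 × 1.1218 = 11.6668 knots

11.67 knots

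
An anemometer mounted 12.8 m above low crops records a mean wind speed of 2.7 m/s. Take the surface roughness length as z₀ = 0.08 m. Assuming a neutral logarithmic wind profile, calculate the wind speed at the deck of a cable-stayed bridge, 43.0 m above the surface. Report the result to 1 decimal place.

Log law: V(z) ∝ ln(z/z₀), so V₂/V₁ = ln(z₂/z₀) / ln(z₁/z₀).
ln(43.0/0.08) = 6.2869, ln(12.8/0.08) = 5.0752
V₂ = 2.7 × 6.2869/5.0752 = 2.7 × 1.2388 = 3.3447 m/s

3.3 m/s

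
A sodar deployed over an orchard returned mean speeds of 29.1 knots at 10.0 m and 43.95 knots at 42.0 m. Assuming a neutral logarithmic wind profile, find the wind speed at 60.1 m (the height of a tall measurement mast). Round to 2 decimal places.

47.66 knots

Log law: V ∝ ln(z/z₀). From the pair, with r = V₁/V₂ = 0.66212,
ln z₀ = (ln z₁ − r·ln z₂)/(1 − r) = (2.3026 − 0.66212×3.7377)/0.33788 = -0.5096 → z₀ = 0.6007 m
V₃ = V₁ · ln(z₃/z₀)/ln(z₁/z₀) = 29.1 × 4.6056/2.8122 = 47.6580 knots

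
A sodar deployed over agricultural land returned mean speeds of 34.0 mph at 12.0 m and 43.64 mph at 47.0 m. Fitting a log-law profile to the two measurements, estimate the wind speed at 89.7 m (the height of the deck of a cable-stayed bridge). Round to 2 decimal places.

48.20 mph

Log law: V ∝ ln(z/z₀). From the pair, with r = V₁/V₂ = 0.77910,
ln z₀ = (ln z₁ − r·ln z₂)/(1 − r) = (2.4849 − 0.77910×3.8501)/0.22090 = -2.3303 → z₀ = 0.09727 m
V₃ = V₁ · ln(z₃/z₀)/ln(z₁/z₀) = 34.0 × 6.8267/4.8152 = 48.2037 mph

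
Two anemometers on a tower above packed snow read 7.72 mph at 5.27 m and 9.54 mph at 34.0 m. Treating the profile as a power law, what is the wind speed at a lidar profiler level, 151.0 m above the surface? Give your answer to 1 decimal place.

First find α: α = ln(V₂/V₁)/ln(z₂/z₁) = ln(9.54/7.72)/ln(34.0/5.27) = 0.21168/1.86433 = 0.1135
Extrapolate from 34.0 m to 151.0 m: V₃ = 9.54 × (151.0/34.0)^0.1135 = 9.54 × 1.1845 = 11.2997 mph

11.3 mph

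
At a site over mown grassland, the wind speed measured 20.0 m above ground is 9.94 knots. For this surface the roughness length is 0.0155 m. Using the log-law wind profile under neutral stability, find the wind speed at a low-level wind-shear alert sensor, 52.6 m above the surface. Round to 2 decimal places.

11.28 knots

Log law: V(z) ∝ ln(z/z₀), so V₂/V₁ = ln(z₂/z₀) / ln(z₁/z₀).
ln(52.6/0.0155) = 8.1296, ln(20.0/0.0155) = 7.1626
V₂ = 9.94 × 8.1296/7.1626 = 9.94 × 1.1350 = 11.2819 knots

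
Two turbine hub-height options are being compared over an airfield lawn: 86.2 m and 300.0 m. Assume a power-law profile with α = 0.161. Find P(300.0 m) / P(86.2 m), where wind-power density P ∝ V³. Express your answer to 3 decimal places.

Speed ratio: V_B/V_A = (z_B/z_A)^α = (300.0/86.2)^0.161 = (3.4803)^0.161 = 1.22236
Power-density ratio: P_B/P_A = (V_B/V_A)³ = (1.22236)³ = 1.82642

1.826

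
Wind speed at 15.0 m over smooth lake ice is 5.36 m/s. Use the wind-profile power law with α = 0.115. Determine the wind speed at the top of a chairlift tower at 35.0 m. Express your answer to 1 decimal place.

Power-law profile: V₂ = V₁ · (z₂/z₁)^α
V₂ = 5.36 × (35.0/15.0)^0.115 = 5.36 × (2.3333)^0.115
    = 5.36 × 1.1023 = 5.9086 m/s

5.9 m/s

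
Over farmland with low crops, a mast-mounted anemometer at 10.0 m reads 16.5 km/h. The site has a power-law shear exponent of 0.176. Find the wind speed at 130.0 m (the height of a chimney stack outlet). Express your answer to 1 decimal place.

25.9 km/h

Power-law profile: V₂ = V₁ · (z₂/z₁)^α
V₂ = 16.5 × (130.0/10.0)^0.176 = 16.5 × (13.0000)^0.176
    = 16.5 × 1.5706 = 25.9142 km/h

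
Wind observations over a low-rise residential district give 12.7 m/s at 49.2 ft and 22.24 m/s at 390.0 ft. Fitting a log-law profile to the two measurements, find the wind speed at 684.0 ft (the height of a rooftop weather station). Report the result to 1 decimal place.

Log law: V ∝ ln(z/z₀). From the pair, with r = V₁/V₂ = 0.57104,
ln z₀ = (ln z₁ − r·ln z₂)/(1 − r) = (3.8959 − 0.57104×5.9661)/0.42896 = 1.1399 → z₀ = 3.126 ft
V₃ = V₁ · ln(z₃/z₀)/ln(z₁/z₀) = 12.7 × 5.3881/2.7560 = 24.8289 m/s

24.8 m/s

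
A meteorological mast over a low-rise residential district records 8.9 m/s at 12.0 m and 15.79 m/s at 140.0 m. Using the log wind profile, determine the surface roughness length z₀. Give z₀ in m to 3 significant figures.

Log law: V(z) ∝ ln(z/z₀). With r = V₁/V₂ = 8.9/15.79 = 0.56365,
r · ln(z₂/z₀) = ln(z₁/z₀) ⇒ ln z₀ = (ln z₁ − r·ln z₂)/(1 − r)
ln z₀ = (2.48491 − 0.56365×4.94164) / 0.43635 = -0.6885
z₀ = exp(-0.6885) = 0.5023 m

z₀ ≈ 0.502 m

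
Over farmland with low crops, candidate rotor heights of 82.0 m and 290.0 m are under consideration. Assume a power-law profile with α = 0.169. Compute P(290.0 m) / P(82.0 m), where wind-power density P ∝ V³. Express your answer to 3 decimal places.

1.897

Speed ratio: V_B/V_A = (z_B/z_A)^α = (290.0/82.0)^0.169 = (3.5366)^0.169 = 1.23797
Power-density ratio: P_B/P_A = (V_B/V_A)³ = (1.23797)³ = 1.89728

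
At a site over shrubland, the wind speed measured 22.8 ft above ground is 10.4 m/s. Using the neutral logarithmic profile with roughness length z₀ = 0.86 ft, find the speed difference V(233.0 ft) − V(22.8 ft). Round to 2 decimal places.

7.38 m/s

Log law: V₂ = V₁ · ln(z₂/z₀)/ln(z₁/z₀) = 10.4 × 5.6019/3.2776 = 17.7751 m/s
ΔV = 17.7751 − 10.4 = 7.3751 m/s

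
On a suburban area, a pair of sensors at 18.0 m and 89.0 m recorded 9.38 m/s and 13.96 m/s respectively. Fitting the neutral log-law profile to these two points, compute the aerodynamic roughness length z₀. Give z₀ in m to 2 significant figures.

z₀ ≈ 0.68 m

Log law: V(z) ∝ ln(z/z₀). With r = V₁/V₂ = 9.38/13.96 = 0.67192,
r · ln(z₂/z₀) = ln(z₁/z₀) ⇒ ln z₀ = (ln z₁ − r·ln z₂)/(1 − r)
ln z₀ = (2.89037 − 0.67192×4.48864) / 0.32808 = -0.3829
z₀ = exp(-0.3829) = 0.6819 m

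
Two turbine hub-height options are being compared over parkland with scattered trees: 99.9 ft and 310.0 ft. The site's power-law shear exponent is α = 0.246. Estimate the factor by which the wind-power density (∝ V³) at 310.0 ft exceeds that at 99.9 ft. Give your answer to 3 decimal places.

Speed ratio: V_B/V_A = (z_B/z_A)^α = (310.0/99.9)^0.246 = (3.1031)^0.246 = 1.32124
Power-density ratio: P_B/P_A = (V_B/V_A)³ = (1.32124)³ = 2.30646

2.306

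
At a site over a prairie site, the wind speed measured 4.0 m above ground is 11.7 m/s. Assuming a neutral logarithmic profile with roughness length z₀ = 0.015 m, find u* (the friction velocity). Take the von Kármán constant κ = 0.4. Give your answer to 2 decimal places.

u* ≈ 0.84 m/s

Log law: V(z) = (u*/κ) · ln(z/z₀) ⇒ u* = κ · V / ln(z/z₀)
u* = 0.4 × 11.7 / ln(4.0/0.015) = 0.4 × 11.7 / 5.5860
   = 4.6800 / 5.5860 = 0.8378 m/s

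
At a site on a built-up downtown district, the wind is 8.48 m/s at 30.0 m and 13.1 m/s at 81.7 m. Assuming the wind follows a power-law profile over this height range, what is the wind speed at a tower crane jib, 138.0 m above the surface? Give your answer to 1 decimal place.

First find α: α = ln(V₂/V₁)/ln(z₂/z₁) = ln(13.1/8.48)/ln(81.7/30.0) = 0.43490/1.00186 = 0.4341
Extrapolate from 81.7 m to 138.0 m: V₃ = 13.1 × (138.0/81.7)^0.4341 = 13.1 × 1.2555 = 16.4474 m/s

16.4 m/s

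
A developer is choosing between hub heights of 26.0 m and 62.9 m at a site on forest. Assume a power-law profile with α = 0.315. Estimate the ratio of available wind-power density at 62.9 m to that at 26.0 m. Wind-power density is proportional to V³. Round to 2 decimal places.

Speed ratio: V_B/V_A = (z_B/z_A)^α = (62.9/26.0)^0.315 = (2.4192)^0.315 = 1.32086
Power-density ratio: P_B/P_A = (V_B/V_A)³ = (1.32086)³ = 2.30449

2.30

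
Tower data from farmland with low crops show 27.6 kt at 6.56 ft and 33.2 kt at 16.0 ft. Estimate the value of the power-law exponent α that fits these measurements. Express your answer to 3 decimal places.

Power law: V₂/V₁ = (z₂/z₁)^α ⇒ α = ln(V₂/V₁) / ln(z₂/z₁)
α = ln(33.2/27.6) / ln(16.0/6.56) = ln(1.2029) / ln(2.4390)
  = 0.18473 / 0.89160 = 0.20719

α ≈ 0.207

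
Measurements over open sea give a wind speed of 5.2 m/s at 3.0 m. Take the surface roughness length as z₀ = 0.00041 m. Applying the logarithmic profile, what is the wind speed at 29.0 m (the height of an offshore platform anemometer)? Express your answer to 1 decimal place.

Log law: V(z) ∝ ln(z/z₀), so V₂/V₁ = ln(z₂/z₀) / ln(z₁/z₀).
ln(29.0/0.00041) = 11.1666, ln(3.0/0.00041) = 8.8980
V₂ = 5.2 × 11.1666/8.8980 = 5.2 × 1.2550 = 6.5258 m/s

6.5 m/s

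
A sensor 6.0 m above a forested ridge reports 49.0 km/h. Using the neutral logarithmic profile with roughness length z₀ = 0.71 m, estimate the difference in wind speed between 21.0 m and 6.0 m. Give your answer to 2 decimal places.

28.76 km/h

Log law: V₂ = V₁ · ln(z₂/z₀)/ln(z₁/z₀) = 49.0 × 3.3870/2.1342 = 77.7620 km/h
ΔV = 77.7620 − 49.0 = 28.7620 km/h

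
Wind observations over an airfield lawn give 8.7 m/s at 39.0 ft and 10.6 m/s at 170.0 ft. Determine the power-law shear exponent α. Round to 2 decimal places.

Power law: V₂/V₁ = (z₂/z₁)^α ⇒ α = ln(V₂/V₁) / ln(z₂/z₁)
α = ln(10.6/8.7) / ln(170.0/39.0) = ln(1.2184) / ln(4.3590)
  = 0.19753 / 1.47224 = 0.13417

α ≈ 0.13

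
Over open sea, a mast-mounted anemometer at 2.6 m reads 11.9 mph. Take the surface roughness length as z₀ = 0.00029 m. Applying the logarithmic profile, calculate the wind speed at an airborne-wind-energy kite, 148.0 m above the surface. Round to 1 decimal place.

Log law: V(z) ∝ ln(z/z₀), so V₂/V₁ = ln(z₂/z₀) / ln(z₁/z₀).
ln(148.0/0.00029) = 13.1428, ln(2.6/0.00029) = 9.1011
V₂ = 11.9 × 13.1428/9.1011 = 11.9 × 1.4441 = 17.1846 mph

17.2 mph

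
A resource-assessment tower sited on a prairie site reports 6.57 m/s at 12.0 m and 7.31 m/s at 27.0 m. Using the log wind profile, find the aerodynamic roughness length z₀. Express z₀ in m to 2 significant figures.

Log law: V(z) ∝ ln(z/z₀). With r = V₁/V₂ = 6.57/7.31 = 0.89877,
r · ln(z₂/z₀) = ln(z₁/z₀) ⇒ ln z₀ = (ln z₁ − r·ln z₂)/(1 − r)
ln z₀ = (2.48491 − 0.89877×3.29584) / 0.10123 = -4.7148
z₀ = exp(-4.7148) = 0.008961 m

z₀ ≈ 0.0090 m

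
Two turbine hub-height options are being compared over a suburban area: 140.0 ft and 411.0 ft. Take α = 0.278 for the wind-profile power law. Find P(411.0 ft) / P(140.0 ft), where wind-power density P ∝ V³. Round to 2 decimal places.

2.46

Speed ratio: V_B/V_A = (z_B/z_A)^α = (411.0/140.0)^0.278 = (2.9357)^0.278 = 1.34904
Power-density ratio: P_B/P_A = (V_B/V_A)³ = (1.34904)³ = 2.45512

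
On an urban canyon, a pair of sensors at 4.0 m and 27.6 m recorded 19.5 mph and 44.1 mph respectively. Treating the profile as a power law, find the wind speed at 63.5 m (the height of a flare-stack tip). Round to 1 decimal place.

62.7 mph

First find α: α = ln(V₂/V₁)/ln(z₂/z₁) = ln(44.1/19.5)/ln(27.6/4.0) = 0.81605/1.93152 = 0.4225
Extrapolate from 27.6 m to 63.5 m: V₃ = 44.1 × (63.5/27.6)^0.4225 = 44.1 × 1.4219 = 62.7079 mph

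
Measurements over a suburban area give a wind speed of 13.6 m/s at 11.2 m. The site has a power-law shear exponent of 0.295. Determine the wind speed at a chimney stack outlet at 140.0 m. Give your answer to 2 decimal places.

Power-law profile: V₂ = V₁ · (z₂/z₁)^α
V₂ = 13.6 × (140.0/11.2)^0.295 = 13.6 × (12.5000)^0.295
    = 13.6 × 2.1066 = 28.6502 m/s

28.65 m/s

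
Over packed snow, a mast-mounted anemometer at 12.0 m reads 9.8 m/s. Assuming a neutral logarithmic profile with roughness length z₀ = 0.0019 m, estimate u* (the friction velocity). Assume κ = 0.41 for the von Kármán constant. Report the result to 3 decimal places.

Log law: V(z) = (u*/κ) · ln(z/z₀) ⇒ u* = κ · V / ln(z/z₀)
u* = 0.41 × 9.8 / ln(12.0/0.0019) = 0.41 × 9.8 / 8.7508
   = 4.0180 / 8.7508 = 0.4592 m/s

u* ≈ 0.459 m/s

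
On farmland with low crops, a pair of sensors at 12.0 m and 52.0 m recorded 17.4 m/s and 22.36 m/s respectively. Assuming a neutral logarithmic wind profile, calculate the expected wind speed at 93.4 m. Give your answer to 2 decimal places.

24.34 m/s

Log law: V ∝ ln(z/z₀). From the pair, with r = V₁/V₂ = 0.77818,
ln z₀ = (ln z₁ − r·ln z₂)/(1 − r) = (2.4849 − 0.77818×3.9512)/0.22182 = -2.6591 → z₀ = 0.07001 m
V₃ = V₁ · ln(z₃/z₀)/ln(z₁/z₀) = 17.4 × 7.1960/5.1440 = 24.3410 m/s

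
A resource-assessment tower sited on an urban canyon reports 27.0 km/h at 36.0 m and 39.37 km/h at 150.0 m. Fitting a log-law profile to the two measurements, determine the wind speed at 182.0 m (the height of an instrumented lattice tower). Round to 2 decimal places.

41.05 km/h

Log law: V ∝ ln(z/z₀). From the pair, with r = V₁/V₂ = 0.68580,
ln z₀ = (ln z₁ − r·ln z₂)/(1 − r) = (3.5835 − 0.68580×5.0106)/0.31420 = 0.4686 → z₀ = 1.598 m
V₃ = V₁ · ln(z₃/z₀)/ln(z₁/z₀) = 27.0 × 4.7355/3.1150 = 41.0461 km/h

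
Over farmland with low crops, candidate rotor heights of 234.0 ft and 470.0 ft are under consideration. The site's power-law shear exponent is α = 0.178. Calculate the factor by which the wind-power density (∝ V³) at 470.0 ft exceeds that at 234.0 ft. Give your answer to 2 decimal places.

1.45

Speed ratio: V_B/V_A = (z_B/z_A)^α = (470.0/234.0)^0.178 = (2.0085)^0.178 = 1.13217
Power-density ratio: P_B/P_A = (V_B/V_A)³ = (1.13217)³ = 1.45124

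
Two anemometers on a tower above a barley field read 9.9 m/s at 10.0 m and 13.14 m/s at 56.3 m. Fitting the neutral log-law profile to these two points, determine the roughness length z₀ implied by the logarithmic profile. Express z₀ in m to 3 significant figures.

z₀ ≈ 0.0509 m

Log law: V(z) ∝ ln(z/z₀). With r = V₁/V₂ = 9.9/13.14 = 0.75342,
r · ln(z₂/z₀) = ln(z₁/z₀) ⇒ ln z₀ = (ln z₁ − r·ln z₂)/(1 − r)
ln z₀ = (2.30259 − 0.75342×4.03069) / 0.24658 = -2.9777
z₀ = exp(-2.9777) = 0.05091 m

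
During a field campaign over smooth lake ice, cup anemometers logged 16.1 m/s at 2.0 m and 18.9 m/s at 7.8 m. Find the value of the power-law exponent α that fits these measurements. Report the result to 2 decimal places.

Power law: V₂/V₁ = (z₂/z₁)^α ⇒ α = ln(V₂/V₁) / ln(z₂/z₁)
α = ln(18.9/16.1) / ln(7.8/2.0) = ln(1.1739) / ln(3.9000)
  = 0.16034 / 1.36098 = 0.11781

α ≈ 0.12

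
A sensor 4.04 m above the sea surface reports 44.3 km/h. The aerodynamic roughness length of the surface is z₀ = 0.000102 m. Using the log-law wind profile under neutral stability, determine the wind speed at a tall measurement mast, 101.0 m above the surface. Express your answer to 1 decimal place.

Log law: V(z) ∝ ln(z/z₀), so V₂/V₁ = ln(z₂/z₀) / ln(z₁/z₀).
ln(101.0/0.000102) = 13.8057, ln(4.04/0.000102) = 10.5868
V₂ = 44.3 × 13.8057/10.5868 = 44.3 × 1.3040 = 57.7693 km/h

57.8 km/h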